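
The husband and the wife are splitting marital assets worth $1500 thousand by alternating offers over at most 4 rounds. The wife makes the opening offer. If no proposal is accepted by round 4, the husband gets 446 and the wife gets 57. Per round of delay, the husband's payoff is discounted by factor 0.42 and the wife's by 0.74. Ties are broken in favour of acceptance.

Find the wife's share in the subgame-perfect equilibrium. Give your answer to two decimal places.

Solve by backward induction from round 4.
Round 4 (the husband proposes): the wife gets 57 if talks fail, so the husband offers 57 and keeps 1443.
Round 3 (the wife proposes): the husband can get 1443 next round, worth 0.42 × 1443 = 606.06 now; the wife offers that and keeps 893.94.
Round 2 (the husband proposes): the wife can get 893.94 next round, worth 0.74 × 893.94 = 661.5156 now; the husband offers that and keeps 838.4844.
Round 1 (the wife proposes): the husband can get 838.4844 next round, worth 0.42 × 838.4844 = 352.163448 now; the wife offers that and keeps 1147.836552.

1147.84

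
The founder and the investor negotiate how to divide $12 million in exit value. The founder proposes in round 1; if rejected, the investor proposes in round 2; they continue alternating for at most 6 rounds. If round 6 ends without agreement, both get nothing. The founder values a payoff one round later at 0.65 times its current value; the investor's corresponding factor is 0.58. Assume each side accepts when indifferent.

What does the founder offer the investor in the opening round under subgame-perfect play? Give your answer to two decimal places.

Work backward from the last round.
Round 6 (the investor proposes): the founder will accept anything ≥ 0, so the investor offers 0 and keeps 12.
Round 5 (the founder proposes): the investor can get 12 next round, worth 0.58 × 12 = 6.96 now, so the founder offers 6.96, keeping 5.04.
Round 4 (the investor proposes): the founder can get 5.04 next round, worth 0.65 × 5.04 = 3.276 now, so the investor offers 3.276, keeping 8.724.
Round 3 (the founder proposes): the investor can get 8.724 next round, worth 0.58 × 8.724 = 5.05992 now; the founder offers that and keeps 6.94008.
Round 2 (the investor proposes): the founder can get 6.94008 next round, worth 0.65 × 6.94008 = 4.511052 now; the investor offers that and keeps 7.488948.
Round 1 (the founder proposes): the investor can get 7.488948 next round, worth 0.58 × 7.488948 = 4.34358984 now; the founder offers that and keeps 7.65641016.

4.34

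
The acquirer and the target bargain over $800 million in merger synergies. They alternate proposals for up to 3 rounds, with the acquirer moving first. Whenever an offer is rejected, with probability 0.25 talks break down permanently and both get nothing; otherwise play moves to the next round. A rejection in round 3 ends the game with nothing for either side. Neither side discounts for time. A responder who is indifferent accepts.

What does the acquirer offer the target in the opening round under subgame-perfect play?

Round 3 (the acquirer proposes): rejection yields 0 for the target; the acquirer offers 0 and keeps 800.
Round 2 (the target proposes): rejecting gives the acquirer an expected 0.75 × 800 = 600; the target offers that and keeps 200.
Round 1 (the acquirer proposes): rejecting gives the target an expected 0.75 × 200 = 150, so the acquirer offers 150, keeping 650.

150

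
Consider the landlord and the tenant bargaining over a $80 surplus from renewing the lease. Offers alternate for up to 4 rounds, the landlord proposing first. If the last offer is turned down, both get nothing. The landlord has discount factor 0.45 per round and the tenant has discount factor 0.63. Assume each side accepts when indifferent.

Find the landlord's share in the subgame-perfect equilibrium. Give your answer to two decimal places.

37.99

Round 4 (the tenant proposes): rejection yields 0 for the landlord; the tenant offers 0 and keeps 80.
Round 3 (the landlord proposes): the tenant can get 80 next round, worth 0.63 × 80 = 50.4 now. The landlord offers 50.4 and keeps 80 − 50.4 = 29.6.
Round 2 (the tenant proposes): the landlord can get 29.6 next round, worth 0.45 × 29.6 = 13.32 now, so the tenant offers 13.32, keeping 66.68.
Round 1 (the landlord proposes): the tenant can get 66.68 next round, worth 0.63 × 66.68 = 42.0084 now, so the landlord offers 42.0084, keeping 37.9916.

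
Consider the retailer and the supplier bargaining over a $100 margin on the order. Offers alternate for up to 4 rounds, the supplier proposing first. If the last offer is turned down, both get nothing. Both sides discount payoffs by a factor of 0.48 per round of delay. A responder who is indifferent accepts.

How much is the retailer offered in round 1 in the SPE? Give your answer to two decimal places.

36.02

Solve by backward induction from round 4.
Round 4 (the retailer proposes): rejection yields 0 for the supplier; the retailer offers 0 and keeps 100.
Round 3 (the supplier proposes): the retailer can get 100 next round, worth 0.48 × 100 = 48 now, so the supplier offers 48, keeping 52.
Round 2 (the retailer proposes): the supplier can get 52 next round, worth 0.48 × 52 = 24.96 now, so the retailer offers 24.96, keeping 75.04.
Round 1 (the supplier proposes): the retailer can get 75.04 next round, worth 0.48 × 75.04 = 36.0192 now, so the supplier offers 36.0192, keeping 63.9808.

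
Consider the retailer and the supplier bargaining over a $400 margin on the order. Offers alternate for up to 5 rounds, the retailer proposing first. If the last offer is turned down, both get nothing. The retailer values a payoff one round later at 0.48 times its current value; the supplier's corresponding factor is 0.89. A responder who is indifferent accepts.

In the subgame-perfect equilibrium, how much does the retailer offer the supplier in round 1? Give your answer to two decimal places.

264.20

Round 5 (the retailer proposes): rejection yields 0 for the supplier; the retailer offers 0 and keeps 400.
Round 4 (the supplier proposes): the retailer can get 400 next round, worth 0.48 × 400 = 192 now; the supplier offers that and keeps 208.
Round 3 (the retailer proposes): the supplier can get 208 next round, worth 0.89 × 208 = 185.12 now, so the retailer offers 185.12, keeping 214.88.
Round 2 (the supplier proposes): the retailer can get 214.88 next round, worth 0.48 × 214.88 = 103.1424 now. The supplier offers 103.1424 and keeps 400 − 103.1424 = 296.8576.
Round 1 (the retailer proposes): the supplier can get 296.8576 next round, worth 0.89 × 296.8576 = 264.203264 now. The retailer offers 264.203264 and keeps 400 − 264.203264 = 135.796736.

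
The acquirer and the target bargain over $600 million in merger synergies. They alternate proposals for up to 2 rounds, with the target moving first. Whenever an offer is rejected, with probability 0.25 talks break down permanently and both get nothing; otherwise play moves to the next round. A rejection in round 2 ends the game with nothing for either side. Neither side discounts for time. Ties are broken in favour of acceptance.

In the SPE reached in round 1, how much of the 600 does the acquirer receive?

450

Round 2 (the acquirer proposes): the target will accept anything ≥ 0, so the acquirer offers 0 and keeps 600.
Round 1 (the target proposes): rejecting gives the acquirer an expected 0.75 × 600 = 450; the target offers that and keeps 150.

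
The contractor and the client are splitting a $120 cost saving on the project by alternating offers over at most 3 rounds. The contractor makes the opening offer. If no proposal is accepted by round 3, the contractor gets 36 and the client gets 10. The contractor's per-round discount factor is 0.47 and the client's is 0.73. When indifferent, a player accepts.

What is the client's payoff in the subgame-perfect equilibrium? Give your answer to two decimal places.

49.86

Work backward from the last round.
Round 3 (the contractor proposes): the client gets 10 if talks fail, so the contractor offers 10 and keeps 110.
Round 2 (the client proposes): the contractor can get 110 next round, worth 0.47 × 110 = 51.7 now; the client offers that and keeps 68.3.
Round 1 (the contractor proposes): the client can get 68.3 next round, worth 0.73 × 68.3 = 49.859 now. The contractor offers 49.859 and keeps 120 − 49.859 = 70.141.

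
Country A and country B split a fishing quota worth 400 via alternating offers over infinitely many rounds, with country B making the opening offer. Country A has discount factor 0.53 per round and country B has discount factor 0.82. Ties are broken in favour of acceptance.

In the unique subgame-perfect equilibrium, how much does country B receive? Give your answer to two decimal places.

332.51

When country B proposes, country A accepts any offer worth at least 0.53 times what country A would get by proposing next round; and vice versa.
This gives x = 400 − 0.53y and y = 400 − 0.82x, where x and y are each side's share when it proposes.
Hence (1 − 0.53·0.82)x = 400(1 − 0.53), i.e. 0.5654·x = 188.
x ≈ 332.5080; country A's share is 400 − x ≈ 67.4920.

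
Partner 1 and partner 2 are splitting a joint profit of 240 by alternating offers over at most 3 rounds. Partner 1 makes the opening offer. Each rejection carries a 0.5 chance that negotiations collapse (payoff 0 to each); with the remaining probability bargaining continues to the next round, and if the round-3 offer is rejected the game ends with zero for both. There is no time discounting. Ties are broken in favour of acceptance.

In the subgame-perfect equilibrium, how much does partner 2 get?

By backward induction:
Round 3 (partner 1 proposes): partner 2 will accept anything ≥ 0, so partner 1 offers 0 and keeps 240.
Round 2 (partner 2 proposes): rejecting gives partner 1 an expected 0.5 × 240 = 120. Partner 2 offers 120 and keeps 240 − 120 = 120.
Round 1 (partner 1 proposes): rejecting gives partner 2 an expected 0.5 × 120 = 60; partner 1 offers that and keeps 180.

60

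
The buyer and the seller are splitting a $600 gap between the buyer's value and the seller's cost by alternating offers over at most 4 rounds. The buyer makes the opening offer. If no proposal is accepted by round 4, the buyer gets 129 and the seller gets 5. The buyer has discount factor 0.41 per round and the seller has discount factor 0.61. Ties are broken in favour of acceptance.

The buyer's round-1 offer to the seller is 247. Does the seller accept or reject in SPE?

Work out the seller's continuation value if the offer is rejected.
Round 4 (the seller proposes): the buyer gets 129 if talks fail, so the seller offers 129 and keeps 471.
Round 3 (the buyer proposes): the seller can get 471 next round, worth 0.61 × 471 = 287.31 now; the buyer offers that and keeps 312.69.
Round 2 (the seller proposes): the buyer can get 312.69 next round, worth 0.41 × 312.69 = 128.2029 now; the seller offers that and keeps 471.7971.
So by rejecting in round 1, the seller gets 471.7971 next round, worth 0.61 × 471.7971 = 287.796231 now.
Offer 247 < 287.796231, so the seller rejects.

Reject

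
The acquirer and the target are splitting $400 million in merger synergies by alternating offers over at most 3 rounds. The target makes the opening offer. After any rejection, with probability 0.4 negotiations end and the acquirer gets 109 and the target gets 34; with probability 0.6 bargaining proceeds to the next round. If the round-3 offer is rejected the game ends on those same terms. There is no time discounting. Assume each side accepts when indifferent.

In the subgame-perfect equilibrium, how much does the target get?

Round 3 (the target proposes): the acquirer gets 109 if talks fail, so the target offers 109 and keeps 291.
Round 2 (the acquirer proposes): rejecting gives the target an expected 0.6 × 291 + 0.4 × 34 = 188.2, so the acquirer offers 188.2, keeping 211.8.
Round 1 (the target proposes): rejecting gives the acquirer an expected 0.6 × 211.8 + 0.4 × 109 = 170.68, so the target offers 170.68, keeping 229.32.

229.32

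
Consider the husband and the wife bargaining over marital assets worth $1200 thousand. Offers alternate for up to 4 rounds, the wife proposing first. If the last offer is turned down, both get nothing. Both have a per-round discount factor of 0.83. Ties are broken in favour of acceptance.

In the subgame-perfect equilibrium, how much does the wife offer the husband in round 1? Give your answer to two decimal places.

855.46

Round 4 (the husband proposes): the wife will accept anything ≥ 0, so the husband offers 0 and keeps 1200.
Round 3 (the wife proposes): the husband can get 1200 next round, worth 0.83 × 1200 = 996 now; the wife offers that and keeps 204.
Round 2 (the husband proposes): the wife can get 204 next round, worth 0.83 × 204 = 169.32 now; the husband offers that and keeps 1030.68.
Round 1 (the wife proposes): the husband can get 1030.68 next round, worth 0.83 × 1030.68 = 855.4644 now, so the wife offers 855.4644, keeping 344.5356.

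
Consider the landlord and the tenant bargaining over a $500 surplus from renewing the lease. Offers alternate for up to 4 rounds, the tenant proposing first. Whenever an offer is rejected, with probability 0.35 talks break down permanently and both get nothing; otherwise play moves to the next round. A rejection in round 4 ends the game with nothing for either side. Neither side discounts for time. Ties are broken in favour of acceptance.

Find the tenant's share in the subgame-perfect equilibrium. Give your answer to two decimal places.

Round 4 (the landlord proposes): the tenant will accept anything ≥ 0, so the landlord offers 0 and keeps 500.
Round 3 (the tenant proposes): rejecting gives the landlord an expected 0.65 × 500 = 325, so the tenant offers 325, keeping 175.
Round 2 (the landlord proposes): rejecting gives the tenant an expected 0.65 × 175 = 113.75; the landlord offers that and keeps 386.25.
Round 1 (the tenant proposes): rejecting gives the landlord an expected 0.65 × 386.25 = 251.0625; the tenant offers that and keeps 248.9375.

248.94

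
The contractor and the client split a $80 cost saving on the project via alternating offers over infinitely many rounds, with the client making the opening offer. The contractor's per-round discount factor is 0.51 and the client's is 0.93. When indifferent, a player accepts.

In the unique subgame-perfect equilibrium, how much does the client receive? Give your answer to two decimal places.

In a stationary SPE each proposer offers the other exactly their discounted continuation value.
If the client keeps x when proposing and the contractor keeps y when proposing, then x = 80 − 0.51y and y = 80 − 0.93x.
Solving: x = 80(1 − 0.51) / (1 − 0.93·0.51) = 39.2 / 0.5257 ≈ 74.5672.
The contractor gets 80 − 74.5672 ≈ 5.4328.

74.57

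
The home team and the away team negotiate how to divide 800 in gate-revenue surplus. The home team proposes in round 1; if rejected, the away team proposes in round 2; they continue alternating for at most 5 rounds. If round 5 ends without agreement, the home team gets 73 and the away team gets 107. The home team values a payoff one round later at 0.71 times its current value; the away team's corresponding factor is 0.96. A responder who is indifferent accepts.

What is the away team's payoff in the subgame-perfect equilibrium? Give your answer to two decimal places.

Round 5 (the home team proposes): the away team gets 107 if talks fail, so the home team offers 107 and keeps 693.
Round 4 (the away team proposes): the home team can get 693 next round, worth 0.71 × 693 = 492.03 now. The away team offers 492.03 and keeps 800 − 492.03 = 307.97.
Round 3 (the home team proposes): the away team can get 307.97 next round, worth 0.96 × 307.97 = 295.6512 now. The home team offers 295.6512 and keeps 800 − 295.6512 = 504.3488.
Round 2 (the away team proposes): the home team can get 504.3488 next round, worth 0.71 × 504.3488 = 358.087648 now. The away team offers 358.087648 and keeps 800 − 358.087648 = 441.912352.
Round 1 (the home team proposes): the away team can get 441.912352 next round, worth 0.96 × 441.912352 = 424.23585792 now, so the home team offers 424.23585792, keeping 375.76414208.

424.24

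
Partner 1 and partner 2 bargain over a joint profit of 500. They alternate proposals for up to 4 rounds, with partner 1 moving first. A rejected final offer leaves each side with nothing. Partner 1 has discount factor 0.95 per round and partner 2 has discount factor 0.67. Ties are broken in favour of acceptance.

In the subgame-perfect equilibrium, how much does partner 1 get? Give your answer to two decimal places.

270.02

Round 4 (partner 2 proposes): rejection yields 0 for partner 1; partner 2 offers 0 and keeps 500.
Round 3 (partner 1 proposes): partner 2 can get 500 next round, worth 0.67 × 500 = 335 now; partner 1 offers that and keeps 165.
Round 2 (partner 2 proposes): partner 1 can get 165 next round, worth 0.95 × 165 = 156.75 now; partner 2 offers that and keeps 343.25.
Round 1 (partner 1 proposes): partner 2 can get 343.25 next round, worth 0.67 × 343.25 = 229.9775 now; partner 1 offers that and keeps 270.0225.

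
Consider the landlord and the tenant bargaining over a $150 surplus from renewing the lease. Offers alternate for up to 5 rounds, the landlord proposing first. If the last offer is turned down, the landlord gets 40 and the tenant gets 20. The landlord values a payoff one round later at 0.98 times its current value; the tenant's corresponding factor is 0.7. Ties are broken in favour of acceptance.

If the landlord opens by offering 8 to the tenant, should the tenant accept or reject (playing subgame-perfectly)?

Round 5 (the landlord proposes): the tenant gets 20 if talks fail, so the landlord offers 20 and keeps 130.
Round 4 (the tenant proposes): the landlord can get 130 next round, worth 0.98 × 130 = 127.4 now. The tenant offers 127.4 and keeps 150 − 127.4 = 22.6.
Round 3 (the landlord proposes): the tenant can get 22.6 next round, worth 0.7 × 22.6 = 15.82 now. The landlord offers 15.82 and keeps 150 − 15.82 = 134.18.
Round 2 (the tenant proposes): the landlord can get 134.18 next round, worth 0.98 × 134.18 = 131.4964 now; the tenant offers that and keeps 18.5036.
So by rejecting in round 1, the tenant gets 18.5036 next round, worth 0.7 × 18.5036 = 12.95252 now.
Offer 8 < 12.95252, so the tenant rejects.

Reject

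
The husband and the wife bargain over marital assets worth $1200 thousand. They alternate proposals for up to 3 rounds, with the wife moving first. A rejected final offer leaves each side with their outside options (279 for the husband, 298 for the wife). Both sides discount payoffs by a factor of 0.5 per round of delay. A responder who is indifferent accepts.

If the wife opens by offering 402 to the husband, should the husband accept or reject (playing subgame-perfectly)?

Round 3 (the wife proposes): the husband gets 279 if talks fail, so the wife offers 279 and keeps 921.
Round 2 (the husband proposes): the wife can get 921 next round, worth 0.5 × 921 = 460.5 now. The husband offers 460.5 and keeps 1200 − 460.5 = 739.5.
So by rejecting in round 1, the husband gets 739.5 next round, worth 0.5 × 739.5 = 369.75 now.
Offer 402 ≥ 369.75, so the husband accepts.

Accept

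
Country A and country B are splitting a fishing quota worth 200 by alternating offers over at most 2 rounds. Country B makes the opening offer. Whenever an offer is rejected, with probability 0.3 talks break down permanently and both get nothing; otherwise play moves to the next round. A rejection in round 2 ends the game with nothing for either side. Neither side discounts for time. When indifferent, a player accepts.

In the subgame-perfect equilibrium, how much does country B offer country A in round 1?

140

Round 2 (country A proposes): rejection yields 0 for country B; country A offers 0 and keeps 200.
Round 1 (country B proposes): rejecting gives country A an expected 0.7 × 200 = 140. Country B offers 140 and keeps 200 − 140 = 60.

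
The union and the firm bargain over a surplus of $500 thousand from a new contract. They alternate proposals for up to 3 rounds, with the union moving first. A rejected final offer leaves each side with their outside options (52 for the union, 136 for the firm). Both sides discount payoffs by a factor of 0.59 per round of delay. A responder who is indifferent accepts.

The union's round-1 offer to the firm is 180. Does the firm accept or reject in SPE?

Round 3 (the union proposes): the firm gets 136 if talks fail, so the union offers 136 and keeps 364.
Round 2 (the firm proposes): the union can get 364 next round, worth 0.59 × 364 = 214.76 now; the firm offers that and keeps 285.24.
So by rejecting in round 1, the firm gets 285.24 next round, worth 0.59 × 285.24 = 168.2916 now.
Offer 180 ≥ 168.2916, so the firm accepts.

Accept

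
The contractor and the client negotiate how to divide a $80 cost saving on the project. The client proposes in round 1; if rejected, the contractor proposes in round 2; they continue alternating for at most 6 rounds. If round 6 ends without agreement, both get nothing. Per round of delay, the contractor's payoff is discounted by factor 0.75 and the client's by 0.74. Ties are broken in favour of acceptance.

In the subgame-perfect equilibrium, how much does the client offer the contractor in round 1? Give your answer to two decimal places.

Round 6 (the contractor proposes): rejection yields 0 for the client; the contractor offers 0 and keeps 80.
Round 5 (the client proposes): the contractor can get 80 next round, worth 0.75 × 80 = 60 now; the client offers that and keeps 20.
Round 4 (the contractor proposes): the client can get 20 next round, worth 0.74 × 20 = 14.8 now. The contractor offers 14.8 and keeps 80 − 14.8 = 65.2.
Round 3 (the client proposes): the contractor can get 65.2 next round, worth 0.75 × 65.2 = 48.9 now. The client offers 48.9 and keeps 80 − 48.9 = 31.1.
Round 2 (the contractor proposes): the client can get 31.1 next round, worth 0.74 × 31.1 = 23.014 now; the contractor offers that and keeps 56.986.
Round 1 (the client proposes): the contractor can get 56.986 next round, worth 0.75 × 56.986 = 42.7395 now; the client offers that and keeps 37.2605.

42.74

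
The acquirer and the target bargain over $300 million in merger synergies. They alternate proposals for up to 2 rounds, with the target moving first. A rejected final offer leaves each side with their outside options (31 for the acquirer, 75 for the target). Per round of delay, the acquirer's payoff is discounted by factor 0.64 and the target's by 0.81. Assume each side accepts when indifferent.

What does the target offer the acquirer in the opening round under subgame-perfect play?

Solve by backward induction from round 2.
Round 2 (the acquirer proposes): the target gets 75 if talks fail, so the acquirer offers 75 and keeps 225.
Round 1 (the target proposes): the acquirer can get 225 next round, worth 0.64 × 225 = 144 now; the target offers that and keeps 156.

144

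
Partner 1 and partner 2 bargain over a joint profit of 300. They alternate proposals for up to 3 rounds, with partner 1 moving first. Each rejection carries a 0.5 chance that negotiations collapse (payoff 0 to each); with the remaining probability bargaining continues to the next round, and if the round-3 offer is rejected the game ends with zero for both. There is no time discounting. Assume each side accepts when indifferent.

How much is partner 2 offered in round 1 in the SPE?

75

Round 3 (partner 1 proposes): partner 2 will accept anything ≥ 0, so partner 1 offers 0 and keeps 300.
Round 2 (partner 2 proposes): rejecting gives partner 1 an expected 0.5 × 300 = 150. Partner 2 offers 150 and keeps 300 − 150 = 150.
Round 1 (partner 1 proposes): rejecting gives partner 2 an expected 0.5 × 150 = 75. Partner 1 offers 75 and keeps 300 − 75 = 225.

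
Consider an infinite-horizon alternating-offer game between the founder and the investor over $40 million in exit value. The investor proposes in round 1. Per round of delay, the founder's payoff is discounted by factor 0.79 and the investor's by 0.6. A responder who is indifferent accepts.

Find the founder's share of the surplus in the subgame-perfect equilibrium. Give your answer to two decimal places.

When the investor proposes, the founder accepts any offer worth at least 0.79 times what the founder would get by proposing next round; and vice versa.
This gives x = 40 − 0.79y and y = 40 − 0.6x, where x and y are each side's share when it proposes.
Hence (1 − 0.79·0.6)x = 40(1 − 0.79), i.e. 0.526·x = 8.4.
x ≈ 15.9696; the founder's share is 40 − x ≈ 24.0304.

24.03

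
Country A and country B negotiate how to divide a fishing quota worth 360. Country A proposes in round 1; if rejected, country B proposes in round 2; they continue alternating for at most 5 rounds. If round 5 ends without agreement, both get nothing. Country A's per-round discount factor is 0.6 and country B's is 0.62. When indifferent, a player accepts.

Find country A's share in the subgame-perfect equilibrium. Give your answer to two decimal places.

Round 5 (country A proposes): country B will accept anything ≥ 0, so country A offers 0 and keeps 360.
Round 4 (country B proposes): country A can get 360 next round, worth 0.6 × 360 = 216 now, so country B offers 216, keeping 144.
Round 3 (country A proposes): country B can get 144 next round, worth 0.62 × 144 = 89.28 now; country A offers that and keeps 270.72.
Round 2 (country B proposes): country A can get 270.72 next round, worth 0.6 × 270.72 = 162.432 now. Country B offers 162.432 and keeps 360 − 162.432 = 197.568.
Round 1 (country A proposes): country B can get 197.568 next round, worth 0.62 × 197.568 = 122.49216 now. Country A offers 122.49216 and keeps 360 − 122.49216 = 237.50784.

237.51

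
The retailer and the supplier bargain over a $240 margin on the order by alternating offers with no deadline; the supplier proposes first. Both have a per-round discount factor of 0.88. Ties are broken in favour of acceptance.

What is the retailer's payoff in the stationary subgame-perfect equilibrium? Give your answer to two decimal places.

112.34

In a stationary SPE each proposer offers the other exactly their discounted continuation value.
If the supplier keeps x when proposing and the retailer keeps y when proposing, then x = 240 − 0.88y and y = 240 − 0.88x.
Solving: x = 240(1 − 0.88) / (1 − 0.88·0.88) = 28.8 / 0.2256 ≈ 127.6596.
The retailer gets 240 − 127.6596 ≈ 112.3404.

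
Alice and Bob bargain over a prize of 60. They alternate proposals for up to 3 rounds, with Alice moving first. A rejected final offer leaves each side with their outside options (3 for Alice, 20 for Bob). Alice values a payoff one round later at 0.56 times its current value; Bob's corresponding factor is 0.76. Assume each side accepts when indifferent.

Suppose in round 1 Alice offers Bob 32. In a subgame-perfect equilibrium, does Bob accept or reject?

Work out Bob's continuation value if the offer is rejected.
Round 3 (Alice proposes): Bob gets 20 if talks fail, so Alice offers 20 and keeps 40.
Round 2 (Bob proposes): Alice can get 40 next round, worth 0.56 × 40 = 22.4 now; Bob offers that and keeps 37.6.
So by rejecting in round 1, Bob gets 37.6 next round, worth 0.76 × 37.6 = 28.576 now.
Offer 32 ≥ 28.576, so Bob accepts.

Accept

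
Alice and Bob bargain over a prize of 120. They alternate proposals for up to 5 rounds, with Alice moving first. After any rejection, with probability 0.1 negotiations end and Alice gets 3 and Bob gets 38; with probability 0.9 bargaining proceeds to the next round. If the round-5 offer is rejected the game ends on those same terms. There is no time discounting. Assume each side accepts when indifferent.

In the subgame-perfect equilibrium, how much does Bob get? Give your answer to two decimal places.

By backward induction:
Round 5 (Alice proposes): Bob gets 38 if talks fail, so Alice offers 38 and keeps 82.
Round 4 (Bob proposes): rejecting gives Alice an expected 0.9 × 82 + 0.1 × 3 = 74.1, so Bob offers 74.1, keeping 45.9.
Round 3 (Alice proposes): rejecting gives Bob an expected 0.9 × 45.9 + 0.1 × 38 = 45.11; Alice offers that and keeps 74.89.
Round 2 (Bob proposes): rejecting gives Alice an expected 0.9 × 74.89 + 0.1 × 3 = 67.701; Bob offers that and keeps 52.299.
Round 1 (Alice proposes): rejecting gives Bob an expected 0.9 × 52.299 + 0.1 × 38 = 50.8691; Alice offers that and keeps 69.1309.

50.87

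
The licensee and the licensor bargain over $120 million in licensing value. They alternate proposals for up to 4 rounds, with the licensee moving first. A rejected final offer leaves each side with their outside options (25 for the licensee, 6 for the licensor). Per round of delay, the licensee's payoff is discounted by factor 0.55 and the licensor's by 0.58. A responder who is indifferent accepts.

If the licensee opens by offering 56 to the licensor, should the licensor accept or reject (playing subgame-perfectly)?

Work out the licensor's continuation value if the offer is rejected.
Round 4 (the licensor proposes): the licensee gets 25 if talks fail, so the licensor offers 25 and keeps 95.
Round 3 (the licensee proposes): the licensor can get 95 next round, worth 0.58 × 95 = 55.1 now. The licensee offers 55.1 and keeps 120 − 55.1 = 64.9.
Round 2 (the licensor proposes): the licensee can get 64.9 next round, worth 0.55 × 64.9 = 35.695 now. The licensor offers 35.695 and keeps 120 − 35.695 = 84.305.
So by rejecting in round 1, the licensor gets 84.305 next round, worth 0.58 × 84.305 = 48.8969 now.
Offer 56 ≥ 48.8969, so the licensor accepts.

Accept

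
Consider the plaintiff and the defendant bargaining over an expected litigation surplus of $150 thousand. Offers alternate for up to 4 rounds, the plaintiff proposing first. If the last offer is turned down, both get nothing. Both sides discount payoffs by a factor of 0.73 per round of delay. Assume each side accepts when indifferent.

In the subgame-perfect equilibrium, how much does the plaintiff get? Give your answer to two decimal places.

62.08

Round 4 (the defendant proposes): rejection yields 0 for the plaintiff; the defendant offers 0 and keeps 150.
Round 3 (the plaintiff proposes): the defendant can get 150 next round, worth 0.73 × 150 = 109.5 now; the plaintiff offers that and keeps 40.5.
Round 2 (the defendant proposes): the plaintiff can get 40.5 next round, worth 0.73 × 40.5 = 29.565 now, so the defendant offers 29.565, keeping 120.435.
Round 1 (the plaintiff proposes): the defendant can get 120.435 next round, worth 0.73 × 120.435 = 87.91755 now, so the plaintiff offers 87.91755, keeping 62.08245.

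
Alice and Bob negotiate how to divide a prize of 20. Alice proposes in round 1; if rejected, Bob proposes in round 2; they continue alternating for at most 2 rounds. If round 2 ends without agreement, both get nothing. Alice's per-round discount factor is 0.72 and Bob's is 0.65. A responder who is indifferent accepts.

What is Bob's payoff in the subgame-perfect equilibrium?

Solve by backward induction from round 2.
Round 2 (Bob proposes): rejection yields 0 for Alice; Bob offers 0 and keeps 20.
Round 1 (Alice proposes): Bob can get 20 next round, worth 0.65 × 20 = 13 now. Alice offers 13 and keeps 20 − 13 = 7.

13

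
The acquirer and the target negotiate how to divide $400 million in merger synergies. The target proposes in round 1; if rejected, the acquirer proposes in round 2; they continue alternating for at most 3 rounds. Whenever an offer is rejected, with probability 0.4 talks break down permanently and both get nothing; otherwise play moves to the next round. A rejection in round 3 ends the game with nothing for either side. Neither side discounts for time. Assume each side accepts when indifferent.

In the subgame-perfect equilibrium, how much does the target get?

Round 3 (the target proposes): the acquirer will accept anything ≥ 0, so the target offers 0 and keeps 400.
Round 2 (the acquirer proposes): rejecting gives the target an expected 0.6 × 400 = 240, so the acquirer offers 240, keeping 160.
Round 1 (the target proposes): rejecting gives the acquirer an expected 0.6 × 160 = 96, so the target offers 96, keeping 304.

304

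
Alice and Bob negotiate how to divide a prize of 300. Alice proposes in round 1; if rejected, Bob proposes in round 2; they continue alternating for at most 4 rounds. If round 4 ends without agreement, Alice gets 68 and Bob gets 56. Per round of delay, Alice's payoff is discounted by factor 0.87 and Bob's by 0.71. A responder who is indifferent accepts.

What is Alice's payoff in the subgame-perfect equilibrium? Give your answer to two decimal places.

Round 4 (Bob proposes): Alice gets 68 if talks fail, so Bob offers 68 and keeps 232.
Round 3 (Alice proposes): Bob can get 232 next round, worth 0.71 × 232 = 164.72 now. Alice offers 164.72 and keeps 300 − 164.72 = 135.28.
Round 2 (Bob proposes): Alice can get 135.28 next round, worth 0.87 × 135.28 = 117.6936 now. Bob offers 117.6936 and keeps 300 − 117.6936 = 182.3064.
Round 1 (Alice proposes): Bob can get 182.3064 next round, worth 0.71 × 182.3064 = 129.437544 now; Alice offers that and keeps 170.562456.

170.56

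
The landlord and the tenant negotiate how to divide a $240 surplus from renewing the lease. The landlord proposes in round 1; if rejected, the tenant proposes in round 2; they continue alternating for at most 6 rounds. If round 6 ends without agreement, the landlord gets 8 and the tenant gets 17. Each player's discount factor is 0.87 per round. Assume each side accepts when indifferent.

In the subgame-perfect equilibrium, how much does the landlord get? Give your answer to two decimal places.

Work backward from the last round.
Round 6 (the tenant proposes): the landlord gets 8 if talks fail, so the tenant offers 8 and keeps 232.
Round 5 (the landlord proposes): the tenant can get 232 next round, worth 0.87 × 232 = 201.84 now; the landlord offers that and keeps 38.16.
Round 4 (the tenant proposes): the landlord can get 38.16 next round, worth 0.87 × 38.16 = 33.1992 now. The tenant offers 33.1992 and keeps 240 − 33.1992 = 206.8008.
Round 3 (the landlord proposes): the tenant can get 206.8008 next round, worth 0.87 × 206.8008 = 179.916696 now, so the landlord offers 179.916696, keeping 60.083304.
Round 2 (the tenant proposes): the landlord can get 60.083304 next round, worth 0.87 × 60.083304 = 52.27247448 now. The tenant offers 52.27247448 and keeps 240 − 52.27247448 = 187.72752552.
Round 1 (the landlord proposes): the tenant can get 187.72752552 next round, worth 0.87 × 187.72752552 = 163.3229472024 now; the landlord offers that and keeps 76.6770527976.

76.68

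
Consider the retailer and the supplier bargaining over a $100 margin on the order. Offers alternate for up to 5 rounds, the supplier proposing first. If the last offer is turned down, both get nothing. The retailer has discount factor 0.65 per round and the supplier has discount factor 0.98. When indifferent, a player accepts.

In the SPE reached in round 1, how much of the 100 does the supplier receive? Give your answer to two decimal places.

97.87

Solve by backward induction from round 5.
Round 5 (the supplier proposes): rejection yields 0 for the retailer; the supplier offers 0 and keeps 100.
Round 4 (the retailer proposes): the supplier can get 100 next round, worth 0.98 × 100 = 98 now; the retailer offers that and keeps 2.
Round 3 (the supplier proposes): the retailer can get 2 next round, worth 0.65 × 2 = 1.3 now; the supplier offers that and keeps 98.7.
Round 2 (the retailer proposes): the supplier can get 98.7 next round, worth 0.98 × 98.7 = 96.726 now, so the retailer offers 96.726, keeping 3.274.
Round 1 (the supplier proposes): the retailer can get 3.274 next round, worth 0.65 × 3.274 = 2.1281 now. The supplier offers 2.1281 and keeps 100 − 2.1281 = 97.8719.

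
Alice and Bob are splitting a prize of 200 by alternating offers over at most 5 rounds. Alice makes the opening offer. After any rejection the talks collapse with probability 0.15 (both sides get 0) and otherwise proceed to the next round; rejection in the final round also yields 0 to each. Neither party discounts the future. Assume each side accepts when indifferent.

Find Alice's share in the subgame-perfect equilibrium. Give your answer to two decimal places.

By backward induction:
Round 5 (Alice proposes): rejection yields 0 for Bob; Alice offers 0 and keeps 200.
Round 4 (Bob proposes): rejecting gives Alice an expected 0.85 × 200 = 170. Bob offers 170 and keeps 200 − 170 = 30.
Round 3 (Alice proposes): rejecting gives Bob an expected 0.85 × 30 = 25.5. Alice offers 25.5 and keeps 200 − 25.5 = 174.5.
Round 2 (Bob proposes): rejecting gives Alice an expected 0.85 × 174.5 = 148.325, so Bob offers 148.325, keeping 51.675.
Round 1 (Alice proposes): rejecting gives Bob an expected 0.85 × 51.675 = 43.92375. Alice offers 43.92375 and keeps 200 − 43.92375 = 156.07625.

156.08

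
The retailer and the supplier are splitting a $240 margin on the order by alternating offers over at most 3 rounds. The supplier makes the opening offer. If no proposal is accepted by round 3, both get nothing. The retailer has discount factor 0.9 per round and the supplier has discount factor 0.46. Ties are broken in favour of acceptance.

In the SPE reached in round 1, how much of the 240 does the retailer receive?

Round 3 (the supplier proposes): the retailer will accept anything ≥ 0, so the supplier offers 0 and keeps 240.
Round 2 (the retailer proposes): the supplier can get 240 next round, worth 0.46 × 240 = 110.4 now. The retailer offers 110.4 and keeps 240 − 110.4 = 129.6.
Round 1 (the supplier proposes): the retailer can get 129.6 next round, worth 0.9 × 129.6 = 116.64 now; the supplier offers that and keeps 123.36.

116.64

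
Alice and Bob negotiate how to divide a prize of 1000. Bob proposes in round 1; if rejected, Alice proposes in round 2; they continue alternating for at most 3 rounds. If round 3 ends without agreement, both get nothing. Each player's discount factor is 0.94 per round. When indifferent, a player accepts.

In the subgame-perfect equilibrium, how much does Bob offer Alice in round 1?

56.4

Round 3 (Bob proposes): rejection yields 0 for Alice; Bob offers 0 and keeps 1000.
Round 2 (Alice proposes): Bob can get 1000 next round, worth 0.94 × 1000 = 940 now; Alice offers that and keeps 60.
Round 1 (Bob proposes): Alice can get 60 next round, worth 0.94 × 60 = 56.4 now. Bob offers 56.4 and keeps 1000 − 56.4 = 943.6.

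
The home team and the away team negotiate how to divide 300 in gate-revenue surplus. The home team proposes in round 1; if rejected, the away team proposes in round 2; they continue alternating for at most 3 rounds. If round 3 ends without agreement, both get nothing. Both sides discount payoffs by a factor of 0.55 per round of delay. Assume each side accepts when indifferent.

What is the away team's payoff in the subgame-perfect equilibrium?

74.25

Solve by backward induction from round 3.
Round 3 (the home team proposes): rejection yields 0 for the away team; the home team offers 0 and keeps 300.
Round 2 (the away team proposes): the home team can get 300 next round, worth 0.55 × 300 = 165 now; the away team offers that and keeps 135.
Round 1 (the home team proposes): the away team can get 135 next round, worth 0.55 × 135 = 74.25 now. The home team offers 74.25 and keeps 300 − 74.25 = 225.75.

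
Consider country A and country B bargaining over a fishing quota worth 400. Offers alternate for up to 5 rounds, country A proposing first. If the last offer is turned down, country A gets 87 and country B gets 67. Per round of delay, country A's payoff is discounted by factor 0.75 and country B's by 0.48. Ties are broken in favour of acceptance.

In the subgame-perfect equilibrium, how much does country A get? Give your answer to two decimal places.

Round 5 (country A proposes): country B gets 67 if talks fail, so country A offers 67 and keeps 333.
Round 4 (country B proposes): country A can get 333 next round, worth 0.75 × 333 = 249.75 now; country B offers that and keeps 150.25.
Round 3 (country A proposes): country B can get 150.25 next round, worth 0.48 × 150.25 = 72.12 now. Country A offers 72.12 and keeps 400 − 72.12 = 327.88.
Round 2 (country B proposes): country A can get 327.88 next round, worth 0.75 × 327.88 = 245.91 now. Country B offers 245.91 and keeps 400 − 245.91 = 154.09.
Round 1 (country A proposes): country B can get 154.09 next round, worth 0.48 × 154.09 = 73.9632 now, so country A offers 73.9632, keeping 326.0368.

326.04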